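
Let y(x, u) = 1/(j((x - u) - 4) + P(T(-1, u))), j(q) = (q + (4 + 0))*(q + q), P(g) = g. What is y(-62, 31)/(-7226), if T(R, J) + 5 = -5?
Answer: -1/130299232 ≈ -7.6746e-9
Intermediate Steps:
T(R, J) = -10 (T(R, J) = -5 - 5 = -10)
j(q) = 2*q*(4 + q) (j(q) = (q + 4)*(2*q) = (4 + q)*(2*q) = 2*q*(4 + q))
y(x, u) = 1/(-10 + 2*(x - u)*(-4 + x - u)) (y(x, u) = 1/(2*((x - u) - 4)*(4 + ((x - u) - 4)) - 10) = 1/(2*(-4 + x - u)*(4 + (-4 + x - u)) - 10) = 1/(2*(-4 + x - u)*(x - u) - 10) = 1/(2*(x - u)*(-4 + x - u) - 10) = 1/(-10 + 2*(x - u)*(-4 + x - u)))
y(-62, 31)/(-7226) = -1/(10 - 2*(31 - 1*(-62))*(4 + 31 - 1*(-62)))/(-7226) = -1/(10 - 2*(31 + 62)*(4 + 31 + 62))*(-1/7226) = -1/(10 - 2*93*97)*(-1/7226) = -1/(10 - 18042)*(-1/7226) = -1/(-18032)*(-1/7226) = -1*(-1/18032)*(-1/7226) = (1/18032)*(-1/7226) = -1/130299232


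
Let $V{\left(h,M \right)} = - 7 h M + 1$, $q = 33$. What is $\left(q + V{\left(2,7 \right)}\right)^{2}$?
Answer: $4096$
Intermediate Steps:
$V{\left(h,M \right)} = 1 - 7 M h$ ($V{\left(h,M \right)} = - 7 M h + 1 = 1 - 7 M h$)
$\left(q + V{\left(2,7 \right)}\right)^{2} = \left(33 + \left(1 - 49 \cdot 2\right)\right)^{2} = \left(33 + \left(1 - 98\right)\right)^{2} = \left(33 - 97\right)^{2} = \left(-64\right)^{2} = 4096$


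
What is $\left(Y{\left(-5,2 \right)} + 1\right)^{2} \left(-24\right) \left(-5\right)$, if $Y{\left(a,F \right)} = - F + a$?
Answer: $4320$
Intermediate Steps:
$Y{\left(a,F \right)} = a - F$
$\left(Y{\left(-5,2 \right)} + 1\right)^{2} \left(-24\right) \left(-5\right) = \left(\left(-5 - 2\right) + 1\right)^{2} \left(-24\right) \left(-5\right) = \left(-7 + 1\right)^{2} \left(-24\right) \left(-5\right) = \left(-6\right)^{2} \left(-24\right) \left(-5\right) = 36 \left(-24\right) \left(-5\right) = \left(-864\right) \left(-5\right) = 4320$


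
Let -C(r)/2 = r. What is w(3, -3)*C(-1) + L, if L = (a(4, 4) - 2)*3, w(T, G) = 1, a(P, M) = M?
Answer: 8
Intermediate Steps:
C(r) = -2*r
L = 6 (L = (4 - 2)*3 = 2*3 = 6)
w(3, -3)*C(-1) + L = 1*(-2*(-1)) + 6 = 1*2 + 6 = 2 + 6 = 8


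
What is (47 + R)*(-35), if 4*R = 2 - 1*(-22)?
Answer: -1855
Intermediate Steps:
R = 6 (R = (2 - 1*(-22))/4 = (2 + 22)/4 = (¼)*24 = 6)
(47 + R)*(-35) = (47 + 6)*(-35) = 53*(-35) = -1855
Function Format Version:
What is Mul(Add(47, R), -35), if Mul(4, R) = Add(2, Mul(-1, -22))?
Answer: -1855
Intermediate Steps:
R = 6 (R = Mul(Rational(1, 4), Add(2, Mul(-1, -22))) = Mul(Rational(1, 4), Add(2, 22)) = Mul(Rational(1, 4), 24) = 6)
Mul(Add(47, R), -35) = Mul(Add(47, 6), -35) = Mul(53, -35) = -1855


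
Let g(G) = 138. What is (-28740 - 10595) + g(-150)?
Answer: -39197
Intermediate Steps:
(-28740 - 10595) + g(-150) = (-28740 - 10595) + 138 = -39335 + 138 = -39197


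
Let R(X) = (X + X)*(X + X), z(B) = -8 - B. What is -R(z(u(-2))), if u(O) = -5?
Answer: -36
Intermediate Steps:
R(X) = 4*X² (R(X) = (2*X)*(2*X) = 4*X²)
-R(z(u(-2))) = -4*(-8 - 1*(-5))² = -4*(-8 + 5)² = -4*(-3)² = -4*9 = -1*36 = -36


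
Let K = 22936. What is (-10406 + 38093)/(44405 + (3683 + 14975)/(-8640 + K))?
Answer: 65968892/105805423 ≈ 0.62349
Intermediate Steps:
(-10406 + 38093)/(44405 + (3683 + 14975)/(-8640 + K)) = (-10406 + 38093)/(44405 + (3683 + 14975)/(-8640 + 22936)) = 27687/(44405 + 18658/14296) = 27687/(44405 + 18658*(1/14296)) = 27687/(44405 + 9329/7148) = 27687/(317416269/7148) = 27687*(7148/317416269) = 65968892/105805423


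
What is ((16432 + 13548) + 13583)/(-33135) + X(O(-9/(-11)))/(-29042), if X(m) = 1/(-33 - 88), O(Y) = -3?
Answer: -51027973677/38813035690 ≈ -1.3147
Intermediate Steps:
X(m) = -1/121 (X(m) = 1/(-121) = -1/121)
((16432 + 13548) + 13583)/(-33135) + X(O(-9/(-11)))/(-29042) = ((16432 + 13548) + 13583)/(-33135) - 1/121/(-29042) = (29980 + 13583)*(-1/33135) - 1/121*(-1/29042) = 43563*(-1/33135) + 1/3514082 = -14521/11045 + 1/3514082 = -51027973677/38813035690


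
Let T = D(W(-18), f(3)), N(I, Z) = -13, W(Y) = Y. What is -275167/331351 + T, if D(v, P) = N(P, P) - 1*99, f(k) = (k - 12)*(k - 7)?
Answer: -37386479/331351 ≈ -112.83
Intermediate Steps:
f(k) = (-12 + k)*(-7 + k)
D(v, P) = -112 (D(v, P) = -13 - 1*99 = -13 - 99 = -112)
T = -112
-275167/331351 + T = -275167/331351 - 112 = -37386479/331351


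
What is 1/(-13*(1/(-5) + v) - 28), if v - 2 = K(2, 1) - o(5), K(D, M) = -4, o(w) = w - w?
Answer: 5/3 ≈ 1.6667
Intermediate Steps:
o(w) = 0
v = -2 (v = 2 + (-4 - 1*0) = 2 + (-4 + 0) = 2 - 4 = -2)
1/(-13*(1/(-5) + v) - 28) = 1/(-13*(1/(-5) - 2) - 28) = 1/(-13*(-⅕ - 2) - 28) = 1/(-13*(-11/5) - 28) = 1/(143/5 - 28) = 1/(⅗) = 5/3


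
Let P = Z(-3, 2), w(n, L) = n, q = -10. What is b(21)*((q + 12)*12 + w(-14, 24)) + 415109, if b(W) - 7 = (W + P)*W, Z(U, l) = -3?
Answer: 418959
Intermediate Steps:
P = -3
b(W) = 7 + W*(-3 + W) (b(W) = 7 + (W - 3)*W = 7 + (-3 + W)*W = 7 + W*(-3 + W))
b(21)*((q + 12)*12 + w(-14, 24)) + 415109 = (7 + 21**2 - 3*21)*((-10 + 12)*12 - 14) + 415109 = (7 + 441 - 63)*(2*12 - 14) + 415109 = 385*(24 - 14) + 415109 = 385*10 + 415109 = 3850 + 415109 = 418959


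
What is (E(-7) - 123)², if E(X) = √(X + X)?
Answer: (123 - I*√14)² ≈ 15115.0 - 920.45*I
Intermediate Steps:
E(X) = √2*√X (E(X) = √(2*X) = √2*√X)
(E(-7) - 123)² = (√2*√(-7) - 123)² = (√2*(I*√7) - 123)² = (I*√14 - 123)² = (-123 + I*√14)²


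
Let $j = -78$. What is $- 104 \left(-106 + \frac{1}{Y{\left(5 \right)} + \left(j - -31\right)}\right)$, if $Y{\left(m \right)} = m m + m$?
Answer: $\frac{187512}{17} \approx 11030.0$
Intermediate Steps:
$Y{\left(m \right)} = m + m^{2}$ ($Y{\left(m \right)} = m^{2} + m = m + m^{2}$)
$- 104 \left(-106 + \frac{1}{Y{\left(5 \right)} + \left(j - -31\right)}\right) = - 104 \left(-106 + \frac{1}{5 \left(1 + 5\right) - 47}\right) = - 104 \left(-106 + \frac{1}{5 \cdot 6 + \left(-78 + 31\right)}\right) = - 104 \left(-106 + \frac{1}{30 - 47}\right) = - 104 \left(-106 + \frac{1}{-17}\right) = - 104 \left(-106 - \frac{1}{17}\right) = \left(-104\right) \left(- \frac{1803}{17}\right) = \frac{187512}{17}$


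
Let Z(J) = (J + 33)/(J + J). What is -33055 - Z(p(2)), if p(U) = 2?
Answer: -132255/4 ≈ -33064.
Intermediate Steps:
Z(J) = (33 + J)/(2*J) (Z(J) = (33 + J)/((2*J)) = (33 + J)*(1/(2*J)) = (33 + J)/(2*J))
-33055 - Z(p(2)) = -33055 - (33 + 2)/(2*2) = -33055 - 35/(2*2) = -33055 - 1*35/4 = -33055 - 35/4 = -132255/4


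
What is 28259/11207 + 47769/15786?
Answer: 46735417/8424462 ≈ 5.5476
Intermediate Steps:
28259/11207 + 47769/15786 = 28259*(1/11207) + 47769*(1/15786) = 4037/1601 + 15923/5262 = 46735417/8424462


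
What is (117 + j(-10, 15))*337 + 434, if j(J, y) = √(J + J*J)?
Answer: 39863 + 1011*√10 ≈ 43060.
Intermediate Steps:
j(J, y) = √(J + J²)
(117 + j(-10, 15))*337 + 434 = (117 + √(-10*(1 - 10)))*337 + 434 = (117 + √(-10*(-9)))*337 + 434 = (117 + √90)*337 + 434 = (117 + 3*√10)*337 + 434 = (39429 + 1011*√10) + 434 = 39863 + 1011*√10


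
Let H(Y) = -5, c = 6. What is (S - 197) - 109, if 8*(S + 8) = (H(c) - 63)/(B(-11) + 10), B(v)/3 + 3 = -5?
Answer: -8775/28 ≈ -313.39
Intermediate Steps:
B(v) = -24 (B(v) = -9 + 3*(-5) = -9 - 15 = -24)
S = -207/28 (S = -8 + ((-5 - 63)/(-24 + 10))/8 = -8 + (-68/(-14))/8 = -8 + (-68*(-1/14))/8 = -8 + (⅛)*(34/7) = -8 + 17/28 = -207/28 ≈ -7.3929)
(S - 197) - 109 = (-207/28 - 197) - 109 = -5723/28 - 109 = -8775/28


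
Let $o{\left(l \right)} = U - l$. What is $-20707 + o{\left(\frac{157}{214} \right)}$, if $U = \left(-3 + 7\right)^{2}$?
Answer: $- \frac{4428031}{214} \approx -20692.0$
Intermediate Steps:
$U = 16$ ($U = 4^{2} = 16$)
$o{\left(l \right)} = 16 - l$
$-20707 + o{\left(\frac{157}{214} \right)} = -20707 + \left(16 - \frac{157}{214}\right) = -20707 + \frac{3267}{214} = - \frac{4428031}{214}$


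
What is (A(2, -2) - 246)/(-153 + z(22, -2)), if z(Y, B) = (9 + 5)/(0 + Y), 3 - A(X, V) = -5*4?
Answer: 2453/1676 ≈ 1.4636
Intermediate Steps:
A(X, V) = 23 (A(X, V) = 3 - (-5)*4 = 3 - 1*(-20) = 3 + 20 = 23)
z(Y, B) = 14/Y
(A(2, -2) - 246)/(-153 + z(22, -2)) = (23 - 246)/(-153 + 14/22) = -223/(-153 + 14*(1/22)) = -223/(-153 + 7/11) = -223/(-1676/11) = -223*(-11/1676) = 2453/1676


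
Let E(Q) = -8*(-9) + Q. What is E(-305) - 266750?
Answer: -266983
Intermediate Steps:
E(Q) = 72 + Q
E(-305) - 266750 = (72 - 305) - 266750 = -233 - 266750 = -266983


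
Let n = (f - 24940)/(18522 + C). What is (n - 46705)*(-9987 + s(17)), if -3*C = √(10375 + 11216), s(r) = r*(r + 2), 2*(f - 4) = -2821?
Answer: 154848230600927872/343062085 + 254612576*√2399/343062085 ≈ 4.5137e+8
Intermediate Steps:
f = -2813/2 (f = 4 + (½)*(-2821) = 4 - 2821/2 = -2813/2 ≈ -1406.5)
s(r) = r*(2 + r)
C = -√2399 (C = -√(10375 + 11216)/3 = -√2399 ≈ -48.980)
n = -52693/(2*(18522 - √2399)) (n = (-2813/2 - 24940)/(18522 - √2399) = -52693/(2*(18522 - √2399)) ≈ -1.4262)
(n - 46705)*(-9987 + s(17)) = ((-487989873/343062085 - 52693*√2399/686124170) - 46705)*(-9987 + 17*(2 + 17)) = (-16023202669798/343062085 - 52693*√2399/686124170)*(-9987 + 17*19) = (-16023202669798/343062085 - 52693*√2399/686124170)*(-9987 + 323) = (-16023202669798/343062085 - 52693*√2399/686124170)*(-9664) = 154848230600927872/343062085 + 254612576*√2399/343062085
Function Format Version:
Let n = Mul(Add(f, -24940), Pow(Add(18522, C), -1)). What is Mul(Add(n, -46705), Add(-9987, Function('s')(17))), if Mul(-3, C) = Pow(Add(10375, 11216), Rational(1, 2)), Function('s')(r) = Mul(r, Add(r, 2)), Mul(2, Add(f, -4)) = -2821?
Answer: Add(Rational(154848230600927872, 343062085), Mul(Rational(254612576, 343062085), Pow(2399, Rational(1, 2)))) ≈ 4.5137e+8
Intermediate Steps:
f = Rational(-2813, 2) (f = Add(4, Mul(Rational(1, 2), -2821)) = Add(4, Rational(-2821, 2)) = Rational(-2813, 2) ≈ -1406.5)
Function('s')(r) = Mul(r, Add(2, r))
C = Mul(-1, Pow(2399, Rational(1, 2))) (C = Mul(Rational(-1, 3), Pow(Add(10375, 11216), Rational(1, 2))) = Mul(Rational(-1, 3), Pow(21591, Rational(1, 2))) = Mul(Rational(-1, 3), Mul(3, Pow(2399, Rational(1, 2)))) = Mul(-1, Pow(2399, Rational(1, 2))) ≈ -48.980)
n = Mul(Rational(-52693, 2), Pow(Add(18522, Mul(-1, Pow(2399, Rational(1, 2)))), -1)) (n = Mul(Add(Rational(-2813, 2), -24940), Pow(Add(18522, Mul(-1, Pow(2399, Rational(1, 2)))), -1)) = Mul(Rational(-52693, 2), Pow(Add(18522, Mul(-1, Pow(2399, Rational(1, 2)))), -1)) ≈ -1.4262)
Mul(Add(n, -46705), Add(-9987, Function('s')(17))) = Mul(Add(Add(Rational(-487989873, 343062085), Mul(Rational(-52693, 686124170), Pow(2399, Rational(1, 2)))), -46705), Add(-9987, Mul(17, Add(2, 17)))) = Mul(Add(Rational(-16023202669798, 343062085), Mul(Rational(-52693, 686124170), Pow(2399, Rational(1, 2)))), Add(-9987, Mul(17, 19))) = Mul(Add(Rational(-16023202669798, 343062085), Mul(Rational(-52693, 686124170), Pow(2399, Rational(1, 2)))), Add(-9987, 323)) = Mul(Add(Rational(-16023202669798, 343062085), Mul(Rational(-52693, 686124170), Pow(2399, Rational(1, 2)))), -9664) = Add(Rational(154848230600927872, 343062085), Mul(Rational(254612576, 343062085), Pow(2399, Rational(1, 2))))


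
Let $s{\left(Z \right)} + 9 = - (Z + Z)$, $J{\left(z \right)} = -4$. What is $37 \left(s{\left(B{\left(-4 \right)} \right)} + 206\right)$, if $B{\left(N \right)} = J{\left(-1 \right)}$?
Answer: $7585$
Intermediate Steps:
$B{\left(N \right)} = -4$
$s{\left(Z \right)} = -9 - 2 Z$ ($s{\left(Z \right)} = -9 - \left(Z + Z\right) = -9 - 2 Z$)
$37 \left(s{\left(B{\left(-4 \right)} \right)} + 206\right) = 37 \left(\left(-9 - -8\right) + 206\right) = 37 \left(\left(-9 + 8\right) + 206\right) = 37 \left(-1 + 206\right) = 37 \cdot 205 = 7585$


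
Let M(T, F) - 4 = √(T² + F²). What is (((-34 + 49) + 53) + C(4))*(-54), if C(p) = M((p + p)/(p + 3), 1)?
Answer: -3888 - 54*√113/7 ≈ -3970.0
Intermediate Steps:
M(T, F) = 4 + √(F² + T²) (M(T, F) = 4 + √(T² + F²) = 4 + √(F² + T²))
C(p) = 4 + √(1 + 4*p²/(3 + p)²) (C(p) = 4 + √(1² + ((p + p)/(p + 3))²) = 4 + √(1 + ((2*p)/(3 + p))²) = 4 + √(1 + (2*p/(3 + p))²) = 4 + √(1 + 4*p²/(3 + p)²))
(((-34 + 49) + 53) + C(4))*(-54) = (((-34 + 49) + 53) + (4 + √(1 + 4*4²/(3 + 4)²)))*(-54) = ((15 + 53) + (4 + √(1 + 4*16/7²)))*(-54) = (68 + (4 + √(1 + 4*16*(1/49))))*(-54) = (68 + (4 + √(1 + 64/49)))*(-54) = (68 + (4 + √(113/49)))*(-54) = (68 + (4 + √113/7))*(-54) = (72 + √113/7)*(-54) = -3888 - 54*√113/7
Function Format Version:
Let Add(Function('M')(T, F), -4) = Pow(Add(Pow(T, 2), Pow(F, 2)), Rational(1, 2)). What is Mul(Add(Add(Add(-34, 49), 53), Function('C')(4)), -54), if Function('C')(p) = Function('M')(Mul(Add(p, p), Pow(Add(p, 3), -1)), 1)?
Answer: Add(-3888, Mul(Rational(-54, 7), Pow(113, Rational(1, 2)))) ≈ -3970.0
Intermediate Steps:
Function('M')(T, F) = Add(4, Pow(Add(Pow(F, 2), Pow(T, 2)), Rational(1, 2))) (Function('M')(T, F) = Add(4, Pow(Add(Pow(T, 2), Pow(F, 2)), Rational(1, 2))) = Add(4, Pow(Add(Pow(F, 2), Pow(T, 2)), Rational(1, 2))))
Function('C')(p) = Add(4, Pow(Add(1, Mul(4, Pow(p, 2), Pow(Add(3, p), -2))), Rational(1, 2))) (Function('C')(p) = Add(4, Pow(Add(Pow(1, 2), Pow(Mul(Add(p, p), Pow(Add(p, 3), -1)), 2)), Rational(1, 2))) = Add(4, Pow(Add(1, Pow(Mul(Mul(2, p), Pow(Add(3, p), -1)), 2)), Rational(1, 2))) = Add(4, Pow(Add(1, Pow(Mul(2, p, Pow(Add(3, p), -1)), 2)), Rational(1, 2))) = Add(4, Pow(Add(1, Mul(4, Pow(p, 2), Pow(Add(3, p), -2))), Rational(1, 2))))
Mul(Add(Add(Add(-34, 49), 53), Function('C')(4)), -54) = Mul(Add(Add(Add(-34, 49), 53), Add(4, Pow(Add(1, Mul(4, Pow(4, 2), Pow(Add(3, 4), -2))), Rational(1, 2)))), -54) = Mul(Add(Add(15, 53), Add(4, Pow(Add(1, Mul(4, 16, Pow(7, -2))), Rational(1, 2)))), -54) = Mul(Add(68, Add(4, Pow(Add(1, Mul(4, 16, Rational(1, 49))), Rational(1, 2)))), -54) = Mul(Add(68, Add(4, Pow(Add(1, Rational(64, 49)), Rational(1, 2)))), -54) = Mul(Add(68, Add(4, Pow(Rational(113, 49), Rational(1, 2)))), -54) = Mul(Add(68, Add(4, Mul(Rational(1, 7), Pow(113, Rational(1, 2))))), -54) = Mul(Add(72, Mul(Rational(1, 7), Pow(113, Rational(1, 2)))), -54) = Add(-3888, Mul(Rational(-54, 7), Pow(113, Rational(1, 2))))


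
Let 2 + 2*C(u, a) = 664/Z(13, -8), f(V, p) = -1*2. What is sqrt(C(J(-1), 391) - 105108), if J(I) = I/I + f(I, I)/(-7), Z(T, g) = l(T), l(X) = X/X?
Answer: I*sqrt(104777) ≈ 323.69*I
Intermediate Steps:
f(V, p) = -2
l(X) = 1
Z(T, g) = 1
J(I) = 9/7 (J(I) = I/I - 2/(-7) = 1 - 2*(-1/7) = 1 + 2/7 = 9/7)
C(u, a) = 331 (C(u, a) = -1 + (664/1)/2 = -1 + (664*1)/2 = -1 + (1/2)*664 = -1 + 332 = 331)
sqrt(C(J(-1), 391) - 105108) = sqrt(331 - 105108) = sqrt(-104777) = I*sqrt(104777)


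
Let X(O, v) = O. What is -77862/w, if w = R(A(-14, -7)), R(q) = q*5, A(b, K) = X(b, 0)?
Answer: 38931/35 ≈ 1112.3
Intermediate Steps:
A(b, K) = b
R(q) = 5*q
w = -70 (w = 5*(-14) = -70)
-77862/w = -77862/(-70) = -77862*(-1/70) = 38931/35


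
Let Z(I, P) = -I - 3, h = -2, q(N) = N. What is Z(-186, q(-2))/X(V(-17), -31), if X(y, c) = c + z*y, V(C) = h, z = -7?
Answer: -183/17 ≈ -10.765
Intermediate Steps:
V(C) = -2
X(y, c) = c - 7*y
Z(I, P) = -3 - I
Z(-186, q(-2))/X(V(-17), -31) = (-3 - 1*(-186))/(-31 - 7*(-2)) = (-3 + 186)/(-31 + 14) = 183/(-17) = 183*(-1/17) = -183/17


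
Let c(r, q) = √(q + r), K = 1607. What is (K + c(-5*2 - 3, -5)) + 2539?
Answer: 4146 + 3*I*√2 ≈ 4146.0 + 4.2426*I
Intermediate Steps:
(K + c(-5*2 - 3, -5)) + 2539 = (1607 + √(-5 + (-5*2 - 3))) + 2539 = (1607 + √(-5 + (-10 - 3))) + 2539 = (1607 + √(-5 - 13)) + 2539 = (1607 + √(-18)) + 2539 = (1607 + 3*I*√2) + 2539 = 4146 + 3*I*√2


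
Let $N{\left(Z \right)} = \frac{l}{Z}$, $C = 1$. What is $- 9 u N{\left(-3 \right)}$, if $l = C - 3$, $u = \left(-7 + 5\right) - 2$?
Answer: $24$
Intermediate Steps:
$u = -4$ ($u = -2 - 2 = -4$)
$l = -2$ ($l = 1 - 3 = -2$)
$N{\left(Z \right)} = - \frac{2}{Z}$
$- 9 u N{\left(-3 \right)} = \left(-9\right) \left(-4\right) \left(- \frac{2}{-3}\right) = 36 \left(\left(-2\right) \left(- \frac{1}{3}\right)\right) = 36 \cdot \frac{2}{3} = 24$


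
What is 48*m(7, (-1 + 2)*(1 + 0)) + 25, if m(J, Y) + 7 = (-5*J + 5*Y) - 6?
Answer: -2039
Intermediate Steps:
m(J, Y) = -13 - 5*J + 5*Y (m(J, Y) = -7 + ((-5*J + 5*Y) - 6) = -7 + (-6 - 5*J + 5*Y) = -13 - 5*J + 5*Y)
48*m(7, (-1 + 2)*(1 + 0)) + 25 = 48*(-13 - 5*7 + 5*((-1 + 2)*(1 + 0))) + 25 = 48*(-13 - 35 + 5*(1*1)) + 25 = 48*(-13 - 35 + 5*1) + 25 = 48*(-13 - 35 + 5) + 25 = 48*(-43) + 25 = -2064 + 25 = -2039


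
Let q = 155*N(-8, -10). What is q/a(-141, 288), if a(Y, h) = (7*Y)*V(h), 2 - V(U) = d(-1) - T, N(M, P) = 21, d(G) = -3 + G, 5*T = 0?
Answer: -155/282 ≈ -0.54965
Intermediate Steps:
T = 0 (T = (⅕)*0 = 0)
V(U) = 6 (V(U) = 2 - ((-3 - 1) - 1*0) = 2 - (-4 + 0) = 2 - 1*(-4) = 2 + 4 = 6)
q = 3255 (q = 155*21 = 3255)
a(Y, h) = 42*Y (a(Y, h) = (7*Y)*6 = 42*Y)
q/a(-141, 288) = 3255/((42*(-141))) = 3255/(-5922) = 3255*(-1/5922) = -155/282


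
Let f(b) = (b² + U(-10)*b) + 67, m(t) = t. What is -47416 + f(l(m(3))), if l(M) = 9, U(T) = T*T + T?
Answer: -46458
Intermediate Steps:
U(T) = T + T² (U(T) = T² + T = T + T²)
f(b) = 67 + b² + 90*b (f(b) = (b² + (-10*(1 - 10))*b) + 67 = (b² + (-10*(-9))*b) + 67 = (b² + 90*b) + 67 = 67 + b² + 90*b)
-47416 + f(l(m(3))) = -47416 + (67 + 9² + 90*9) = -47416 + (67 + 81 + 810) = -47416 + 958 = -46458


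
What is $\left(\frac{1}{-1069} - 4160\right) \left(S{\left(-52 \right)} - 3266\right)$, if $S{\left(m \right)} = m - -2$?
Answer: $\frac{14746387956}{1069} \approx 1.3795 \cdot 10^{7}$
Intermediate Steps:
$S{\left(m \right)} = 2 + m$ ($S{\left(m \right)} = m + 2 = 2 + m$)
$\left(\frac{1}{-1069} - 4160\right) \left(S{\left(-52 \right)} - 3266\right) = \left(\frac{1}{-1069} - 4160\right) \left(\left(2 - 52\right) - 3266\right) = \left(- \frac{1}{1069} - 4160\right) \left(-50 - 3266\right) = \left(- \frac{4447041}{1069}\right) \left(-3316\right) = \frac{14746387956}{1069}$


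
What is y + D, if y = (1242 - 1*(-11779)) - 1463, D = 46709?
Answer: 58267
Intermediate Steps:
y = 11558 (y = (1242 + 11779) - 1463 = 13021 - 1463 = 11558)
y + D = 11558 + 46709 = 58267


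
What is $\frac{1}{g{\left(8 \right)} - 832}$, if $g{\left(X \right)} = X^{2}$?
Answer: $- \frac{1}{768} \approx -0.0013021$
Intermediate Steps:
$\frac{1}{g{\left(8 \right)} - 832} = \frac{1}{8^{2} - 832} = \frac{1}{64 - 832} = \frac{1}{-768} = - \frac{1}{768}$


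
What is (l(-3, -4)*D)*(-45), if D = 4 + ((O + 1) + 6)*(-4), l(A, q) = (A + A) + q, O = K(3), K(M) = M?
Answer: -16200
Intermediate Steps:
O = 3
l(A, q) = q + 2*A (l(A, q) = 2*A + q = q + 2*A)
D = -36 (D = 4 + ((3 + 1) + 6)*(-4) = 4 + (4 + 6)*(-4) = 4 + 10*(-4) = 4 - 40 = -36)
(l(-3, -4)*D)*(-45) = ((-4 + 2*(-3))*(-36))*(-45) = ((-4 - 6)*(-36))*(-45) = -10*(-36)*(-45) = 360*(-45) = -16200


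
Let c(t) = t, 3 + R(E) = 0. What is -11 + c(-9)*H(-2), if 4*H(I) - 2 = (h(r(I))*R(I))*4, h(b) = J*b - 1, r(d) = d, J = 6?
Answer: -733/2 ≈ -366.50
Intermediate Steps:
h(b) = -1 + 6*b (h(b) = 6*b - 1 = -1 + 6*b)
R(E) = -3 (R(E) = -3 + 0 = -3)
H(I) = 7/2 - 18*I (H(I) = 1/2 + (((-1 + 6*I)*(-3))*4)/4 = 1/2 + ((3 - 18*I)*4)/4 = 1/2 + (12 - 72*I)/4 = 1/2 + (3 - 18*I) = 7/2 - 18*I)
-11 + c(-9)*H(-2) = -11 - 9*(7/2 - 18*(-2)) = -11 - 9*(7/2 + 36) = -11 - 9*79/2 = -11 - 711/2 = -733/2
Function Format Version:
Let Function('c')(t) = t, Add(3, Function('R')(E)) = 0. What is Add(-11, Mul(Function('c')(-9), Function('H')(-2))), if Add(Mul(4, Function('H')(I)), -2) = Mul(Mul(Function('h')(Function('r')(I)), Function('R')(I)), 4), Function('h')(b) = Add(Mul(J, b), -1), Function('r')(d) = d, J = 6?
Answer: Rational(-733, 2) ≈ -366.50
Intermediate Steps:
Function('h')(b) = Add(-1, Mul(6, b)) (Function('h')(b) = Add(Mul(6, b), -1) = Add(-1, Mul(6, b)))
Function('R')(E) = -3 (Function('R')(E) = Add(-3, 0) = -3)
Function('H')(I) = Add(Rational(7, 2), Mul(-18, I)) (Function('H')(I) = Add(Rational(1, 2), Mul(Rational(1, 4), Mul(Mul(Add(-1, Mul(6, I)), -3), 4))) = Add(Rational(1, 2), Mul(Rational(1, 4), Mul(Add(3, Mul(-18, I)), 4))) = Add(Rational(1, 2), Mul(Rational(1, 4), Add(12, Mul(-72, I)))) = Add(Rational(1, 2), Add(3, Mul(-18, I))) = Add(Rational(7, 2), Mul(-18, I)))
Add(-11, Mul(Function('c')(-9), Function('H')(-2))) = Add(-11, Mul(-9, Add(Rational(7, 2), Mul(-18, -2)))) = Add(-11, Mul(-9, Add(Rational(7, 2), 36))) = Add(-11, Mul(-9, Rational(79, 2))) = Add(-11, Rational(-711, 2)) = Rational(-733, 2)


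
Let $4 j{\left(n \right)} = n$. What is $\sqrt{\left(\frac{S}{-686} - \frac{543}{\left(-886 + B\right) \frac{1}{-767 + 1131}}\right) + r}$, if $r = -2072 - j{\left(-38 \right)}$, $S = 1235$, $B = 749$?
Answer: $\frac{i \sqrt{28011334141}}{6713} \approx 24.932 i$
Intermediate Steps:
$j{\left(n \right)} = \frac{n}{4}$
$r = - \frac{4125}{2}$ ($r = -2072 - \frac{1}{4} \left(-38\right) = -2072 - - \frac{19}{2} = -2072 + \frac{19}{2} = - \frac{4125}{2} \approx -2062.5$)
$\sqrt{\left(\frac{S}{-686} - \frac{543}{\left(-886 + B\right) \frac{1}{-767 + 1131}}\right) + r} = \sqrt{\left(\frac{1235}{-686} - \frac{543}{\left(-886 + 749\right) \frac{1}{-767 + 1131}}\right) - \frac{4125}{2}} = \sqrt{\left(1235 \left(- \frac{1}{686}\right) - \frac{543}{\left(-137\right) \frac{1}{364}}\right) - \frac{4125}{2}} = \sqrt{\left(- \frac{1235}{686} - \frac{543}{\left(-137\right) \frac{1}{364}}\right) - \frac{4125}{2}} = \sqrt{\left(- \frac{1235}{686} - \frac{543}{- \frac{137}{364}}\right) - \frac{4125}{2}} = \sqrt{\left(- \frac{1235}{686} - - \frac{197652}{137}\right) - \frac{4125}{2}} = \sqrt{\left(- \frac{1235}{686} + \frac{197652}{137}\right) - \frac{4125}{2}} = \sqrt{\frac{135420077}{93982} - \frac{4125}{2}} = \sqrt{- \frac{29208899}{46991}} = \frac{i \sqrt{28011334141}}{6713}$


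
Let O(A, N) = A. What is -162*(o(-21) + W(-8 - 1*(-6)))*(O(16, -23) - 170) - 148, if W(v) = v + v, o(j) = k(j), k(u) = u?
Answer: -623848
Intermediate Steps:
o(j) = j
W(v) = 2*v
-162*(o(-21) + W(-8 - 1*(-6)))*(O(16, -23) - 170) - 148 = -162*(-21 + 2*(-8 - 1*(-6)))*(16 - 170) - 148 = -162*(-21 + 2*(-8 + 6))*(-154) - 148 = -162*(-21 + 2*(-2))*(-154) - 148 = -162*(-21 - 4)*(-154) - 148 = -(-4050)*(-154) - 148 = -162*3850 - 148 = -623700 - 148 = -623848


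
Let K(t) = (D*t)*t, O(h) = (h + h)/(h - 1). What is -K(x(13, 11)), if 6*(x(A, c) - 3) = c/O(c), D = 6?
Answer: -529/6 ≈ -88.167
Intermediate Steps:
O(h) = 2*h/(-1 + h) (O(h) = (2*h)/(-1 + h) = 2*h/(-1 + h))
x(A, c) = 35/12 + c/12 (x(A, c) = 3 + (c/((2*c/(-1 + c))))/6 = 3 + (c*((-1 + c)/(2*c)))/6 = 3 + (-1/2 + c/2)/6 = 3 + (-1/12 + c/12) = 35/12 + c/12)
K(t) = 6*t**2 (K(t) = (6*t)*t = 6*t**2)
-K(x(13, 11)) = -6*(35/12 + (1/12)*11)**2 = -6*(35/12 + 11/12)**2 = -6*(23/6)**2 = -6*529/36 = -1*529/6 = -529/6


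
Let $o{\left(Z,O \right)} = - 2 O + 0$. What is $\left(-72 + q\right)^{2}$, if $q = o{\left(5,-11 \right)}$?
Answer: $2500$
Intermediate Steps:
$o{\left(Z,O \right)} = - 2 O$
$q = 22$ ($q = \left(-2\right) \left(-11\right) = 22$)
$\left(-72 + q\right)^{2} = \left(-72 + 22\right)^{2} = \left(-50\right)^{2} = 2500$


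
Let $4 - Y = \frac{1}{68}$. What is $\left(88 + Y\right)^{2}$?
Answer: $\frac{39125025}{4624} \approx 8461.3$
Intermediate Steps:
$Y = \frac{271}{68}$ ($Y = 4 - \frac{1}{68} = \frac{271}{68} \approx 3.9853$)
$\left(88 + Y\right)^{2} = \left(88 + \frac{271}{68}\right)^{2} = \left(\frac{6255}{68}\right)^{2} = \frac{39125025}{4624}$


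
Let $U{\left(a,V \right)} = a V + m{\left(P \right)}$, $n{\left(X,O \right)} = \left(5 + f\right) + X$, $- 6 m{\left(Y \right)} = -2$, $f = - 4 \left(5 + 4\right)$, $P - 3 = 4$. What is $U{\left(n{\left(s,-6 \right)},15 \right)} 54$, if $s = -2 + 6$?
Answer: $-21852$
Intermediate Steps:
$P = 7$ ($P = 3 + 4 = 7$)
$f = -36$ ($f = \left(-4\right) 9 = -36$)
$m{\left(Y \right)} = \frac{1}{3}$ ($m{\left(Y \right)} = \left(- \frac{1}{6}\right) \left(-2\right) = \frac{1}{3}$)
$s = 4$
$n{\left(X,O \right)} = -31 + X$ ($n{\left(X,O \right)} = \left(5 - 36\right) + X = -31 + X$)
$U{\left(a,V \right)} = \frac{1}{3} + V a$ ($U{\left(a,V \right)} = a V + \frac{1}{3} = V a + \frac{1}{3} = \frac{1}{3} + V a$)
$U{\left(n{\left(s,-6 \right)},15 \right)} 54 = \left(\frac{1}{3} + 15 \left(-31 + 4\right)\right) 54 = \left(\frac{1}{3} + 15 \left(-27\right)\right) 54 = \left(\frac{1}{3} - 405\right) 54 = \left(- \frac{1214}{3}\right) 54 = -21852$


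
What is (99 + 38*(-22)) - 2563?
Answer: -3300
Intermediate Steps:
(99 + 38*(-22)) - 2563 = (99 - 836) - 2563 = -737 - 2563 = -3300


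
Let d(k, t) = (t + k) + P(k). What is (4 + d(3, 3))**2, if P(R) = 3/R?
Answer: 121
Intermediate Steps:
d(k, t) = k + t + 3/k (d(k, t) = (t + k) + 3/k = (k + t) + 3/k = k + t + 3/k)
(4 + d(3, 3))**2 = (4 + (3 + 3 + 3/3))**2 = (4 + (3 + 3 + 3*(1/3)))**2 = (4 + (3 + 3 + 1))**2 = (4 + 7)**2 = 11**2 = 121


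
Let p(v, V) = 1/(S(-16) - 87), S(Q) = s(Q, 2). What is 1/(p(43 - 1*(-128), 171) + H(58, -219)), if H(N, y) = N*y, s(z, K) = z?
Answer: -103/1308307 ≈ -7.8728e-5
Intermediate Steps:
S(Q) = Q
p(v, V) = -1/103 (p(v, V) = 1/(-16 - 87) = 1/(-103) = -1/103)
1/(p(43 - 1*(-128), 171) + H(58, -219)) = 1/(-1/103 + 58*(-219)) = 1/(-1/103 - 12702) = 1/(-1308307/103) = -103/1308307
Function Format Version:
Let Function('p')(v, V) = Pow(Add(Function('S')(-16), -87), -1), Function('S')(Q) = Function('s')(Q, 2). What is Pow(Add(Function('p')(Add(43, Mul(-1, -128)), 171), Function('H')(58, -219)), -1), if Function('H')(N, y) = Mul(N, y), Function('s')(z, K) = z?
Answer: Rational(-103, 1308307) ≈ -7.8728e-5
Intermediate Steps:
Function('S')(Q) = Q
Function('p')(v, V) = Rational(-1, 103) (Function('p')(v, V) = Pow(Add(-16, -87), -1) = Pow(-103, -1) = Rational(-1, 103))
Pow(Add(Function('p')(Add(43, Mul(-1, -128)), 171), Function('H')(58, -219)), -1) = Pow(Add(Rational(-1, 103), Mul(58, -219)), -1) = Pow(Add(Rational(-1, 103), -12702), -1) = Pow(Rational(-1308307, 103), -1) = Rational(-103, 1308307)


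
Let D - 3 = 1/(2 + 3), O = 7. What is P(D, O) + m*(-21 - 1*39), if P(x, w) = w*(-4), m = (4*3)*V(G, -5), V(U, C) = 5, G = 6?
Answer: -3628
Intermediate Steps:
D = 16/5 (D = 3 + 1/(2 + 3) = 3 + 1/5 = 16/5 ≈ 3.2000)
m = 60 (m = (4*3)*5 = 12*5 = 60)
P(x, w) = -4*w
P(D, O) + m*(-21 - 1*39) = -4*7 + 60*(-21 - 1*39) = -28 + 60*(-21 - 39) = -28 + 60*(-60) = -28 - 3600 = -3628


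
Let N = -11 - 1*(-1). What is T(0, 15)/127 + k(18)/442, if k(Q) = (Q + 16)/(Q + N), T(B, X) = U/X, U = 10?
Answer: 589/39624 ≈ 0.014865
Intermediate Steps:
N = -10 (N = -11 + 1 = -10)
T(B, X) = 10/X
k(Q) = (16 + Q)/(-10 + Q) (k(Q) = (Q + 16)/(Q - 10) = (16 + Q)/(-10 + Q))
T(0, 15)/127 + k(18)/442 = (10/15)/127 + ((16 + 18)/(-10 + 18))/442 = (10*(1/15))*(1/127) + (34/8)*(1/442) = (2/3)*(1/127) + ((1/8)*34)*(1/442) = 2/381 + (17/4)*(1/442) = 2/381 + 1/104 = 589/39624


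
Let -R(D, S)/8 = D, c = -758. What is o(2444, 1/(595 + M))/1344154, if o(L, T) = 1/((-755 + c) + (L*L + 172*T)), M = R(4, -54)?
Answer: 563/4519077901507834 ≈ 1.2458e-13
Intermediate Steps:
R(D, S) = -8*D
M = -32 (M = -8*4 = -32)
o(L, T) = 1/(-1513 + L**2 + 172*T) (o(L, T) = 1/((-755 - 758) + (L*L + 172*T)) = 1/(-1513 + (L**2 + 172*T)) = 1/(-1513 + L**2 + 172*T))
o(2444, 1/(595 + M))/1344154 = 1/((-1513 + 2444**2 + 172/(595 - 32))*1344154) = (1/1344154)/(-1513 + 5973136 + 172/563) = (1/1344154)/(3362023921/563) = (563/3362023921)*(1/1344154) = 563/4519077901507834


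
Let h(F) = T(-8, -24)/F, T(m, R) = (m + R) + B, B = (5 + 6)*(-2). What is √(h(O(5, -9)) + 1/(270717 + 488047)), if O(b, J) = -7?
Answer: √54405814622131/2655674 ≈ 2.7775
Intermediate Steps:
B = -22 (B = 11*(-2) = -22)
T(m, R) = -22 + R + m (T(m, R) = (m + R) - 22 = (R + m) - 22 = -22 + R + m)
h(F) = -54/F (h(F) = (-22 - 24 - 8)/F = -54/F)
√(h(O(5, -9)) + 1/(270717 + 488047)) = √(-54/(-7) + 1/(270717 + 488047)) = √(-54*(-⅐) + 1/758764) = √(54/7 + 1/758764) = √(40973263/5311348) = √54405814622131/2655674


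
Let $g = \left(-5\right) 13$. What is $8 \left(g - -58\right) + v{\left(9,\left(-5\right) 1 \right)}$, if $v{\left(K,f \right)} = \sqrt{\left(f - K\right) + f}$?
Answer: $-56 + i \sqrt{19} \approx -56.0 + 4.3589 i$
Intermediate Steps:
$v{\left(K,f \right)} = \sqrt{- K + 2 f}$
$g = -65$
$8 \left(g - -58\right) + v{\left(9,\left(-5\right) 1 \right)} = 8 \left(-65 - -58\right) + \sqrt{\left(-1\right) 9 + 2 \left(\left(-5\right) 1\right)} = 8 \left(-65 + 58\right) + \sqrt{-9 + 2 \left(-5\right)} = 8 \left(-7\right) + \sqrt{-9 - 10} = -56 + \sqrt{-19} = -56 + i \sqrt{19}$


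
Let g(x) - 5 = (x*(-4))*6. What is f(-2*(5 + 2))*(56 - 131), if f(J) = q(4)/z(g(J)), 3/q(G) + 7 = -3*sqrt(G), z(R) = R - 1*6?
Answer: 45/871 ≈ 0.051665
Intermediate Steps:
g(x) = 5 - 24*x (g(x) = 5 + (x*(-4))*6 = 5 - 4*x*6 = 5 - 24*x)
z(R) = -6 + R (z(R) = R - 6 = -6 + R)
q(G) = 3/(-7 - 3*sqrt(G))
f(J) = -3/(13*(-1 - 24*J)) (f(J) = (-3/(7 + 3*sqrt(4)))/(-6 + (5 - 24*J)) = (-3/(7 + 3*2))/(-1 - 24*J) = (-3/(7 + 6))/(-1 - 24*J) = (-3/13)/(-1 - 24*J) = (-3*1/13)/(-1 - 24*J) = -3/(13*(-1 - 24*J)))
f(-2*(5 + 2))*(56 - 131) = (3/(13*(1 + 24*(-2*(5 + 2)))))*(56 - 131) = (3/(13*(1 + 24*(-2*7))))*(-75) = (3/(13*(1 + 24*(-14))))*(-75) = (3/(13*(1 - 336)))*(-75) = ((3/13)/(-335))*(-75) = ((3/13)*(-1/335))*(-75) = -3/4355*(-75) = 45/871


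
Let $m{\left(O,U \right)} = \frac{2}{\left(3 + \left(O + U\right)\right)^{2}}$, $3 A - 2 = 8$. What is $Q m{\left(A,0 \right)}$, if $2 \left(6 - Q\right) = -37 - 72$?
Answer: $\frac{1089}{361} \approx 3.0166$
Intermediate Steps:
$A = \frac{10}{3}$ ($A = \frac{2}{3} + \frac{1}{3} \cdot 8 = \frac{2}{3} + \frac{8}{3} = \frac{10}{3} \approx 3.3333$)
$m{\left(O,U \right)} = \frac{2}{\left(3 + O + U\right)^{2}}$
$Q = \frac{121}{2}$ ($Q = 6 - \frac{-37 - 72}{2} = 6 - - \frac{109}{2} = 6 + \frac{109}{2} = \frac{121}{2} \approx 60.5$)
$Q m{\left(A,0 \right)} = \frac{121 \frac{2}{\left(3 + \frac{10}{3} + 0\right)^{2}}}{2} = \frac{121 \frac{2}{\frac{361}{9}}}{2} = \frac{121 \cdot 2 \cdot \frac{9}{361}}{2} = \frac{121}{2} \cdot \frac{18}{361} = \frac{1089}{361}$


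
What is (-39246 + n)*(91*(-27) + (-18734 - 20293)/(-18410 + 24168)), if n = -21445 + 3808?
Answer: 806966868339/5758 ≈ 1.4015e+8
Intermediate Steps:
n = -17637
(-39246 + n)*(91*(-27) + (-18734 - 20293)/(-18410 + 24168)) = (-39246 - 17637)*(91*(-27) + (-18734 - 20293)/(-18410 + 24168)) = -56883*(-2457 - 39027/5758) = -56883*(-14186433/5758) = 806966868339/5758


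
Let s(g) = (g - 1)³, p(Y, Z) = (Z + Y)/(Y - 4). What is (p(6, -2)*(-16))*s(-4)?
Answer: 4000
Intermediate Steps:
p(Y, Z) = (Y + Z)/(-4 + Y)
s(g) = (-1 + g)³
(p(6, -2)*(-16))*s(-4) = (((6 - 2)/(-4 + 6))*(-16))*(-1 - 4)³ = ((4/2)*(-16))*(-5)³ = (((½)*4)*(-16))*(-125) = (2*(-16))*(-125) = -32*(-125) = 4000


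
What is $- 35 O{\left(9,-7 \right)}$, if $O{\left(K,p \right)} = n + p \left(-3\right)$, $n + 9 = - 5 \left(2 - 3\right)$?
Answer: $-595$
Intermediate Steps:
$n = -4$ ($n = -9 - 5 \left(2 - 3\right) = -9 - -5 = -9 + 5 = -4$)
$O{\left(K,p \right)} = -4 - 3 p$ ($O{\left(K,p \right)} = -4 + p \left(-3\right) = -4 - 3 p$)
$- 35 O{\left(9,-7 \right)} = - 35 \left(-4 - -21\right) = - 35 \left(-4 + 21\right) = \left(-35\right) 17 = -595$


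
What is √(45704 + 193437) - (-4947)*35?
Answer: 173145 + √239141 ≈ 1.7363e+5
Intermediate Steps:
√(45704 + 193437) - (-4947)*35 = √239141 - 1*(-173145) = √239141 + 173145 = 173145 + √239141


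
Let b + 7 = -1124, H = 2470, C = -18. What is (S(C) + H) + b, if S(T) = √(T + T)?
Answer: 1339 + 6*I ≈ 1339.0 + 6.0*I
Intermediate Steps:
b = -1131 (b = -7 - 1124 = -1131)
S(T) = √2*√T (S(T) = √(2*T) = √2*√T)
(S(C) + H) + b = (√2*√(-18) + 2470) - 1131 = (√2*(3*I*√2) + 2470) - 1131 = (6*I + 2470) - 1131 = (2470 + 6*I) - 1131 = 1339 + 6*I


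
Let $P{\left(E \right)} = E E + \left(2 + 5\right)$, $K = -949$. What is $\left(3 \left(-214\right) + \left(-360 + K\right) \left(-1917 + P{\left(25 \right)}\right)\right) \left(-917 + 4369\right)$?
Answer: $5804272196$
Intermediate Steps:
$P{\left(E \right)} = 7 + E^{2}$ ($P{\left(E \right)} = E^{2} + 7 = 7 + E^{2}$)
$\left(3 \left(-214\right) + \left(-360 + K\right) \left(-1917 + P{\left(25 \right)}\right)\right) \left(-917 + 4369\right) = \left(3 \left(-214\right) + \left(-360 - 949\right) \left(-1917 + \left(7 + 25^{2}\right)\right)\right) \left(-917 + 4369\right) = \left(-642 - 1309 \left(-1917 + \left(7 + 625\right)\right)\right) 3452 = \left(-642 - 1309 \left(-1917 + 632\right)\right) 3452 = \left(-642 - -1682065\right) 3452 = \left(-642 + 1682065\right) 3452 = 1681423 \cdot 3452 = 5804272196$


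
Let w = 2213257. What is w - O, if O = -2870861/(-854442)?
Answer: 1891096866733/854442 ≈ 2.2133e+6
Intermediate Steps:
O = 2870861/854442 (O = -2870861*(-1/854442) = 2870861/854442 ≈ 3.3599)
w - O = 2213257 - 1*2870861/854442 = 2213257 - 2870861/854442 = 1891096866733/854442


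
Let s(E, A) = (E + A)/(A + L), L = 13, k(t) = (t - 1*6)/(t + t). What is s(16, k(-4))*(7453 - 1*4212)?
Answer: 74543/19 ≈ 3923.3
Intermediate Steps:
k(t) = (-6 + t)/(2*t) (k(t) = (t - 6)/((2*t)) = (-6 + t)*(1/(2*t)) = (-6 + t)/(2*t))
s(E, A) = (A + E)/(13 + A) (s(E, A) = (E + A)/(A + 13) = (A + E)/(13 + A))
s(16, k(-4))*(7453 - 1*4212) = (((½)*(-6 - 4)/(-4) + 16)/(13 + (½)*(-6 - 4)/(-4)))*(7453 - 1*4212) = (((½)*(-¼)*(-10) + 16)/(13 + (½)*(-¼)*(-10)))*(7453 - 4212) = ((5/4 + 16)/(13 + 5/4))*3241 = ((69/4)/(57/4))*3241 = ((4/57)*(69/4))*3241 = (23/19)*3241 = 74543/19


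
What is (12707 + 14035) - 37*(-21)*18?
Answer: 40728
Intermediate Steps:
(12707 + 14035) - 37*(-21)*18 = 26742 - (-777)*18 = 26742 - 1*(-13986) = 26742 + 13986 = 40728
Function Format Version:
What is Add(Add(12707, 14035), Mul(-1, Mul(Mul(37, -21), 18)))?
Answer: 40728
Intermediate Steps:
Add(Add(12707, 14035), Mul(-1, Mul(Mul(37, -21), 18))) = Add(26742, Mul(-1, Mul(-777, 18))) = Add(26742, Mul(-1, -13986)) = Add(26742, 13986) = 40728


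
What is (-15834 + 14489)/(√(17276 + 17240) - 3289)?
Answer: 884741/2156601 + 538*√8629/2156601 ≈ 0.43342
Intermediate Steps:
(-15834 + 14489)/(√(17276 + 17240) - 3289) = -1345/(√34516 - 3289) = -1345/(2*√8629 - 3289) = -1345/(-3289 + 2*√8629)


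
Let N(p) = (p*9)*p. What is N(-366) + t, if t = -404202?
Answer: 801402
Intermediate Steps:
N(p) = 9*p² (N(p) = (9*p)*p = 9*p²)
N(-366) + t = 9*(-366)² - 404202 = 9*133956 - 404202 = 1205604 - 404202 = 801402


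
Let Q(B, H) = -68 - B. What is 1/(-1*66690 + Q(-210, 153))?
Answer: -1/66548 ≈ -1.5027e-5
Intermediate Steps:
1/(-1*66690 + Q(-210, 153)) = 1/(-1*66690 + (-68 - 1*(-210))) = 1/(-66690 + (-68 + 210)) = 1/(-66690 + 142) = 1/(-66548) = -1/66548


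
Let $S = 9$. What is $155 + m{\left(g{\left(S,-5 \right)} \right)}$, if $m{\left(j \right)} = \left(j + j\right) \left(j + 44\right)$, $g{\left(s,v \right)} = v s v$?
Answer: $121205$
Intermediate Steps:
$g{\left(s,v \right)} = s v^{2}$ ($g{\left(s,v \right)} = s v v = s v^{2}$)
$m{\left(j \right)} = 2 j \left(44 + j\right)$
$155 + m{\left(g{\left(S,-5 \right)} \right)} = 155 + 2 \cdot 9 \left(-5\right)^{2} \left(44 + 9 \left(-5\right)^{2}\right) = 155 + 2 \cdot 9 \cdot 25 \left(44 + 9 \cdot 25\right) = 155 + 2 \cdot 225 \left(44 + 225\right) = 155 + 2 \cdot 225 \cdot 269 = 155 + 121050 = 121205$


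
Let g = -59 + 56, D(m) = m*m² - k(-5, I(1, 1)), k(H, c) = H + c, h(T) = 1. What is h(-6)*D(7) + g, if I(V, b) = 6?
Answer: 339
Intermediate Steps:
D(m) = -1 + m³ (D(m) = m*m² - (-5 + 6) = m³ - 1*1 = m³ - 1 = -1 + m³)
g = -3
h(-6)*D(7) + g = 1*(-1 + 7³) - 3 = 1*(-1 + 343) - 3 = 1*342 - 3 = 342 - 3 = 339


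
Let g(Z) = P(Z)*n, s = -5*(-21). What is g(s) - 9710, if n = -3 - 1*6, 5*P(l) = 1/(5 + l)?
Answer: -5340509/550 ≈ -9710.0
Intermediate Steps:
P(l) = 1/(5*(5 + l))
n = -9 (n = -3 - 6 = -9)
s = 105
g(Z) = -9/(5*(5 + Z)) (g(Z) = (1/(5*(5 + Z)))*(-9) = -9/(5*(5 + Z)))
g(s) - 9710 = -9/(25 + 5*105) - 9710 = -9/(25 + 525) - 9710 = -9/550 - 9710 = -5340509/550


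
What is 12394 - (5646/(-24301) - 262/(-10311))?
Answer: 3105586819778/250567611 ≈ 12394.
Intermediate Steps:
12394 - (5646/(-24301) - 262/(-10311)) = 12394 - (5646*(-1/24301) - 262*(-1/10311)) = 12394 - (-5646/24301 + 262/10311) = 12394 - 1*(-51849044/250567611) = 12394 + 51849044/250567611 = 3105586819778/250567611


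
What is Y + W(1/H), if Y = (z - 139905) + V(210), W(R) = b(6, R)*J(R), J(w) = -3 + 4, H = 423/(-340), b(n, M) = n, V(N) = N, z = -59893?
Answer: -199582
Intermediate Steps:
H = -423/340 (H = 423*(-1/340) = -423/340 ≈ -1.2441)
J(w) = 1
W(R) = 6 (W(R) = 6*1 = 6)
Y = -199588 (Y = (-59893 - 139905) + 210 = -199798 + 210 = -199588)
Y + W(1/H) = -199588 + 6 = -199582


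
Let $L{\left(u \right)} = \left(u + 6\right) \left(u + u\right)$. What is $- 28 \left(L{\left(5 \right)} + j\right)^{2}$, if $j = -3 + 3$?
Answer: $-338800$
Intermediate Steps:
$j = 0$
$L{\left(u \right)} = 2 u \left(6 + u\right)$ ($L{\left(u \right)} = \left(6 + u\right) 2 u = 2 u \left(6 + u\right)$)
$- 28 \left(L{\left(5 \right)} + j\right)^{2} = - 28 \left(2 \cdot 5 \left(6 + 5\right) + 0\right)^{2} = - 28 \left(2 \cdot 5 \cdot 11 + 0\right)^{2} = - 28 \left(110 + 0\right)^{2} = - 28 \cdot 110^{2} = \left(-28\right) 12100 = -338800$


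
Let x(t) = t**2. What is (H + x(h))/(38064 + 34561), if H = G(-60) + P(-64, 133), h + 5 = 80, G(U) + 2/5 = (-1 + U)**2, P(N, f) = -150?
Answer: 45978/363125 ≈ 0.12662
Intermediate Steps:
G(U) = -2/5 + (-1 + U)**2
h = 75 (h = -5 + 80 = 75)
H = 17853/5 (H = (-2/5 + (-1 - 60)**2) - 150 = (-2/5 + (-61)**2) - 150 = (-2/5 + 3721) - 150 = 18603/5 - 150 = 17853/5 ≈ 3570.6)
(H + x(h))/(38064 + 34561) = (17853/5 + 75**2)/(38064 + 34561) = (17853/5 + 5625)/72625 = (45978/5)*(1/72625) = 45978/363125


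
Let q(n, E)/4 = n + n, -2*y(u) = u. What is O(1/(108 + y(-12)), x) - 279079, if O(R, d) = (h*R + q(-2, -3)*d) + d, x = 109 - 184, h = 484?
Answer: -15843136/57 ≈ -2.7795e+5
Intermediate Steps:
y(u) = -u/2
x = -75
q(n, E) = 8*n (q(n, E) = 4*(n + n) = 4*(2*n) = 8*n)
O(R, d) = -15*d + 484*R (O(R, d) = (484*R + (8*(-2))*d) + d = (484*R - 16*d) + d = (-16*d + 484*R) + d = -15*d + 484*R)
O(1/(108 + y(-12)), x) - 279079 = (-15*(-75) + 484/(108 - ½*(-12))) - 279079 = (1125 + 484/(108 + 6)) - 279079 = (1125 + 484/114) - 279079 = (1125 + 484*(1/114)) - 279079 = (1125 + 242/57) - 279079 = 64367/57 - 279079 = -15843136/57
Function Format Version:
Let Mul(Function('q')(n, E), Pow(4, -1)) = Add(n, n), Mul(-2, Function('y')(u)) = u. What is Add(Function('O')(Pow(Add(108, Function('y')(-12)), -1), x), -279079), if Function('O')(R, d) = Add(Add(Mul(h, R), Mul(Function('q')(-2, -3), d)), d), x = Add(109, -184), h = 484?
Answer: Rational(-15843136, 57) ≈ -2.7795e+5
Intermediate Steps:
Function('y')(u) = Mul(Rational(-1, 2), u)
x = -75
Function('q')(n, E) = Mul(8, n) (Function('q')(n, E) = Mul(4, Add(n, n)) = Mul(4, Mul(2, n)) = Mul(8, n))
Function('O')(R, d) = Add(Mul(-15, d), Mul(484, R)) (Function('O')(R, d) = Add(Add(Mul(484, R), Mul(Mul(8, -2), d)), d) = Add(Add(Mul(484, R), Mul(-16, d)), d) = Add(Add(Mul(-16, d), Mul(484, R)), d) = Add(Mul(-15, d), Mul(484, R)))
Add(Function('O')(Pow(Add(108, Function('y')(-12)), -1), x), -279079) = Add(Add(Mul(-15, -75), Mul(484, Pow(Add(108, Mul(Rational(-1, 2), -12)), -1))), -279079) = Add(Add(1125, Mul(484, Pow(Add(108, 6), -1))), -279079) = Add(Add(1125, Mul(484, Pow(114, -1))), -279079) = Add(Add(1125, Mul(484, Rational(1, 114))), -279079) = Add(Add(1125, Rational(242, 57)), -279079) = Add(Rational(64367, 57), -279079) = Rational(-15843136, 57)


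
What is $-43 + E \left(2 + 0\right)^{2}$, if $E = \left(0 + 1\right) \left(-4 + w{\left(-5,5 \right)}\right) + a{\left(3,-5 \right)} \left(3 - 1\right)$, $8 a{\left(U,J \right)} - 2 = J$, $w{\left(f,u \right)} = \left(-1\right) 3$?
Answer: $-74$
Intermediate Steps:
$w{\left(f,u \right)} = -3$
$a{\left(U,J \right)} = \frac{1}{4} + \frac{J}{8}$
$E = - \frac{31}{4}$ ($E = \left(0 + 1\right) \left(-4 - 3\right) + \left(\frac{1}{4} + \frac{1}{8} \left(-5\right)\right) \left(3 - 1\right) = 1 \left(-7\right) + \left(\frac{1}{4} - \frac{5}{8}\right) 2 = -7 - \frac{3}{4} = - \frac{31}{4} \approx -7.75$)
$-43 + E \left(2 + 0\right)^{2} = -43 - \frac{31 \left(2 + 0\right)^{2}}{4} = -43 - \frac{31 \cdot 2^{2}}{4} = -43 - 31 = -74$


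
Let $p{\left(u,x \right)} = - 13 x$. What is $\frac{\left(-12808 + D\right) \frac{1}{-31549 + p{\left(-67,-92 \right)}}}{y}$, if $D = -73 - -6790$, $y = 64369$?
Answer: $\frac{6091}{1953792257} \approx 3.1175 \cdot 10^{-6}$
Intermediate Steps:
$D = 6717$ ($D = -73 + 6790 = 6717$)
$\frac{\left(-12808 + D\right) \frac{1}{-31549 + p{\left(-67,-92 \right)}}}{y} = \frac{\left(-12808 + 6717\right) \frac{1}{-31549 - -1196}}{64369} = - \frac{6091}{-31549 + 1196} \cdot \frac{1}{64369} = - \frac{6091}{-30353} \cdot \frac{1}{64369} = \left(-6091\right) \left(- \frac{1}{30353}\right) \frac{1}{64369} = \frac{6091}{30353} \cdot \frac{1}{64369} = \frac{6091}{1953792257}$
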